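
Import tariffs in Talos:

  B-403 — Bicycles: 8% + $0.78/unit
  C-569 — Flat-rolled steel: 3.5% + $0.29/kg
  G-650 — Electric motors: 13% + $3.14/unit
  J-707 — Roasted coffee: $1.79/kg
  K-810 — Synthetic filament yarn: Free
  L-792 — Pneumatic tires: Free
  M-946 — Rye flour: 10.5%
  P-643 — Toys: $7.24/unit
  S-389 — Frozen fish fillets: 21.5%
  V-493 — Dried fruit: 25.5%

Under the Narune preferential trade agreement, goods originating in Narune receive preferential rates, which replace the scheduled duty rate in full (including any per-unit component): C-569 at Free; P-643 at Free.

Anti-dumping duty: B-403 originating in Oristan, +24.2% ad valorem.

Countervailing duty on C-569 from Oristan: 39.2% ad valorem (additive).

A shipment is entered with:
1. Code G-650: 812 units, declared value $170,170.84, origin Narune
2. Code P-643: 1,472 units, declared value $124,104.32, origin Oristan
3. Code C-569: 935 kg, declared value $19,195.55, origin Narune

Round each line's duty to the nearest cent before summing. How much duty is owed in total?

Line 1 (G-650, Narune, 812 units, $170,170.84):
Base rate for G-650 is 13% + $3.14/unit.
Origin Narune is the FTA partner but G-650 is not on the preference list; base rate stands.
Duty = $170,170.84 × 13% + 812 × $3.14 = $24,671.89.
Line 2 (P-643, Oristan, 1,472 units, $124,104.32):
Base rate for P-643 is $7.24/unit.
P-643 has an FTA preferential rate, but origin Oristan is not Narune; base rate stands.
Duty = 1,472 × $7.24 = $10,657.28.
Line 3 (C-569, Narune, 935 kg, $19,195.55):
Base rate for C-569 is 3.5% + $0.29/kg.
Origin Narune qualifies under the Talos–Narune agreement and C-569 is covered: preferential rate Free applies instead.
The additional-duty order on C-569 targets Oristan, not Narune; it does not apply.
Duty = $19,195.55 × 0% = $0.00.
Total = $24,671.89 + $10,657.28 + $0.00 = $35,329.17.

$35,329.17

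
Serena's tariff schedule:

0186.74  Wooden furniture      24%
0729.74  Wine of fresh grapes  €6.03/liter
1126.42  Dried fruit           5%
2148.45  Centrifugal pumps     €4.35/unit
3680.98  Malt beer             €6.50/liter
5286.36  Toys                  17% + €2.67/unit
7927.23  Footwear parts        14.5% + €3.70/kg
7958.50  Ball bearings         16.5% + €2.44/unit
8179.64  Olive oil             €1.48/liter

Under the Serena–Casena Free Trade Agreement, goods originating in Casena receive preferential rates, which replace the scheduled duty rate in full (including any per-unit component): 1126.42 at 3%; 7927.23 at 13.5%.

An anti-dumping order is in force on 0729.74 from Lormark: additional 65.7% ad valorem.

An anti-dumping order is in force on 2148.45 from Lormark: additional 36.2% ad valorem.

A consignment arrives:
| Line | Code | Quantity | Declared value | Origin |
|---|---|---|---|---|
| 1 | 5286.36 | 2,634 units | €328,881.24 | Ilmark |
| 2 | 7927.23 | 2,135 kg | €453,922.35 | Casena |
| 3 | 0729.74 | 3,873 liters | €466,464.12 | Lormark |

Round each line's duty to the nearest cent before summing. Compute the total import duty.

€454,043.23

Line 1 (5286.36, Ilmark, 2,634 units, €328,881.24):
Base rate for 5286.36 is 17% + €2.67/unit.
Duty = €328,881.24 × 17% + 2,634 × €2.67 = €62,942.59.
Line 2 (7927.23, Casena, 2,135 kg, €453,922.35):
Base rate for 7927.23 is 14.5% + €3.70/kg.
Origin Casena qualifies under the Serena–Casena agreement and 7927.23 is covered: preferential rate 13.5% applies instead.
Duty = €453,922.35 × 13.5% = €61,279.52.
Line 3 (0729.74, Lormark, 3,873 liters, €466,464.12):
Base rate for 0729.74 is €6.03/liter.
Additional duty on 0729.74 from Lormark: +65.7% ad valorem. Applied ad valorem rate = 65.7%.
Duty = €466,464.12 × 65.7% + 3,873 × €6.03 = €329,821.12.
Total = €62,942.59 + €61,279.52 + €329,821.12 = €454,043.23.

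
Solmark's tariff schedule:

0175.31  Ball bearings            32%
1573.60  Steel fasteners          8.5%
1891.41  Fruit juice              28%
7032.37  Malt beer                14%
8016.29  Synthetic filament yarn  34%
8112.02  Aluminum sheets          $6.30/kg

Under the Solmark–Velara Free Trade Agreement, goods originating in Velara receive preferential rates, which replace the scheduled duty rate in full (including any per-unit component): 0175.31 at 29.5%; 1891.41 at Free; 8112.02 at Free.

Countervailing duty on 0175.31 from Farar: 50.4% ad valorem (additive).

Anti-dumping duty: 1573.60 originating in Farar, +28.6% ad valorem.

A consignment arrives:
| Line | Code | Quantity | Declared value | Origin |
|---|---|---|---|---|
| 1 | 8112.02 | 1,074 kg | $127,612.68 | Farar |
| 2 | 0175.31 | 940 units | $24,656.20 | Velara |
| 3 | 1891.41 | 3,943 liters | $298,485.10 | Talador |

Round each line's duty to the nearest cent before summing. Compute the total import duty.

Line 1 (8112.02, Farar, 1,074 kg, $127,612.68):
Base rate for 8112.02 is $6.30/kg.
8112.02 has an FTA preferential rate, but origin Farar is not Velara; base rate stands.
Duty = 1,074 × $6.30 = $6,766.20.
Line 2 (0175.31, Velara, 940 units, $24,656.20):
Base rate for 0175.31 is 32%.
Origin Velara qualifies under the Solmark–Velara agreement and 0175.31 is covered: preferential rate 29.5% applies instead.
The additional-duty order on 0175.31 targets Farar, not Velara; it does not apply.
Duty = $24,656.20 × 29.5% = $7,273.58.
Line 3 (1891.41, Talador, 3,943 liters, $298,485.10):
Base rate for 1891.41 is 28%.
1891.41 has an FTA preferential rate, but origin Talador is not Velara; base rate stands.
Duty = $298,485.10 × 28% = $83,575.83.
Total = $6,766.20 + $7,273.58 + $83,575.83 = $97,615.61.

$97,615.61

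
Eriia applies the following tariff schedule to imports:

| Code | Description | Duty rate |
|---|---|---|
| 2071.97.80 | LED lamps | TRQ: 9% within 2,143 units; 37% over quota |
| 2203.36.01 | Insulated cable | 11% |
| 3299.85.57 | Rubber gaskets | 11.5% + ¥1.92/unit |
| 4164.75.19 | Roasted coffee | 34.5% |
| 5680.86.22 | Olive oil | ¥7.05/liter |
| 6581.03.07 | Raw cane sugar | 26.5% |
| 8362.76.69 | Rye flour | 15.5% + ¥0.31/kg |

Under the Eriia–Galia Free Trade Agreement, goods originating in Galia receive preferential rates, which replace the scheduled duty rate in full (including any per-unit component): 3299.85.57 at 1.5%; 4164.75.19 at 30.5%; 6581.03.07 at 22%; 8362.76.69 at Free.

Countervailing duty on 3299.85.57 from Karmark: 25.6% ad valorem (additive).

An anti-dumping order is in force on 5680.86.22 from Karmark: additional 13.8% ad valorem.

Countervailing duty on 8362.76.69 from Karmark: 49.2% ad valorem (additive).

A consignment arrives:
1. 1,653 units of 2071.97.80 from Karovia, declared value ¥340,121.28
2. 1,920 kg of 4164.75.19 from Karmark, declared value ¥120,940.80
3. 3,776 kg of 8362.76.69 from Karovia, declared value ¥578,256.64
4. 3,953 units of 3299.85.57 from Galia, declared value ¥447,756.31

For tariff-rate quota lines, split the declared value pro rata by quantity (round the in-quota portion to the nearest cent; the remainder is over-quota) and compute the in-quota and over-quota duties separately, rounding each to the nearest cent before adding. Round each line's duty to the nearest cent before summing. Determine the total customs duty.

Line 1 (2071.97.80, Karovia, 1,653 units, ¥340,121.28):
Code 2071.97.80 is under a tariff-rate quota (threshold 2,143 units). Quantity 1,653 units is within the quota, so the in-quota rate 9% applies to the full value.
Duty = ¥340,121.28 × 9% = ¥30,610.92.
Line 2 (4164.75.19, Karmark, 1,920 kg, ¥120,940.80):
Base rate for 4164.75.19 is 34.5%.
4164.75.19 has an FTA preferential rate, but origin Karmark is not Galia; base rate stands.
Duty = ¥120,940.80 × 34.5% = ¥41,724.58.
Line 3 (8362.76.69, Karovia, 3,776 kg, ¥578,256.64):
Base rate for 8362.76.69 is 15.5% + ¥0.31/kg.
8362.76.69 has an FTA preferential rate, but origin Karovia is not Galia; base rate stands.
The additional-duty order on 8362.76.69 targets Karmark, not Karovia; it does not apply.
Duty = ¥578,256.64 × 15.5% + 3,776 × ¥0.31 = ¥90,800.34.
Line 4 (3299.85.57, Galia, 3,953 units, ¥447,756.31):
Base rate for 3299.85.57 is 11.5% + ¥1.92/unit.
Origin Galia qualifies under the Eriia–Galia agreement and 3299.85.57 is covered: preferential rate 1.5% applies instead.
The additional-duty order on 3299.85.57 targets Karmark, not Galia; it does not apply.
Duty = ¥447,756.31 × 1.5% = ¥6,716.34.
Total = ¥30,610.92 + ¥41,724.58 + ¥90,800.34 + ¥6,716.34 = ¥169,852.18.

¥169,852.18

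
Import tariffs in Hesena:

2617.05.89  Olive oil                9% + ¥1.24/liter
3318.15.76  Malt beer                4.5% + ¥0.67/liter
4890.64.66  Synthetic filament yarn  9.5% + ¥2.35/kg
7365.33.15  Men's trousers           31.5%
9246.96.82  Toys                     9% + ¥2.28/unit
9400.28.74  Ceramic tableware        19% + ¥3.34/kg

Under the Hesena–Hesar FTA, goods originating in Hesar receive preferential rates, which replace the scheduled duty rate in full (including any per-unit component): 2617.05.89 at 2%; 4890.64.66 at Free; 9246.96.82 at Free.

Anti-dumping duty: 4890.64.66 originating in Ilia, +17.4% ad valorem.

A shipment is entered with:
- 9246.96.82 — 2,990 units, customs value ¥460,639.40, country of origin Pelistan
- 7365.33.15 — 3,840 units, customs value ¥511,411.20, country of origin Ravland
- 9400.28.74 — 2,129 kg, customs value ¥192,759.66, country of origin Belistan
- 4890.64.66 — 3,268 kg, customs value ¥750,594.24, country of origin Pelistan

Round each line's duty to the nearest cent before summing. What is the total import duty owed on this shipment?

Line 1 (9246.96.82, Pelistan, 2,990 units, ¥460,639.40):
Base rate for 9246.96.82 is 9% + ¥2.28/unit.
9246.96.82 has an FTA preferential rate, but origin Pelistan is not Hesar; base rate stands.
Duty = ¥460,639.40 × 9% + 2,990 × ¥2.28 = ¥48,274.75.
Line 2 (7365.33.15, Ravland, 3,840 units, ¥511,411.20):
Base rate for 7365.33.15 is 31.5%.
Duty = ¥511,411.20 × 31.5% = ¥161,094.53.
Line 3 (9400.28.74, Belistan, 2,129 kg, ¥192,759.66):
Base rate for 9400.28.74 is 19% + ¥3.34/kg.
Duty = ¥192,759.66 × 19% + 2,129 × ¥3.34 = ¥43,735.20.
Line 4 (4890.64.66, Pelistan, 3,268 kg, ¥750,594.24):
Base rate for 4890.64.66 is 9.5% + ¥2.35/kg.
4890.64.66 has an FTA preferential rate, but origin Pelistan is not Hesar; base rate stands.
The additional-duty order on 4890.64.66 targets Ilia, not Pelistan; it does not apply.
Duty = ¥750,594.24 × 9.5% + 3,268 × ¥2.35 = ¥78,986.25.
Total = ¥48,274.75 + ¥161,094.53 + ¥43,735.20 + ¥78,986.25 = ¥332,090.73.

¥332,090.73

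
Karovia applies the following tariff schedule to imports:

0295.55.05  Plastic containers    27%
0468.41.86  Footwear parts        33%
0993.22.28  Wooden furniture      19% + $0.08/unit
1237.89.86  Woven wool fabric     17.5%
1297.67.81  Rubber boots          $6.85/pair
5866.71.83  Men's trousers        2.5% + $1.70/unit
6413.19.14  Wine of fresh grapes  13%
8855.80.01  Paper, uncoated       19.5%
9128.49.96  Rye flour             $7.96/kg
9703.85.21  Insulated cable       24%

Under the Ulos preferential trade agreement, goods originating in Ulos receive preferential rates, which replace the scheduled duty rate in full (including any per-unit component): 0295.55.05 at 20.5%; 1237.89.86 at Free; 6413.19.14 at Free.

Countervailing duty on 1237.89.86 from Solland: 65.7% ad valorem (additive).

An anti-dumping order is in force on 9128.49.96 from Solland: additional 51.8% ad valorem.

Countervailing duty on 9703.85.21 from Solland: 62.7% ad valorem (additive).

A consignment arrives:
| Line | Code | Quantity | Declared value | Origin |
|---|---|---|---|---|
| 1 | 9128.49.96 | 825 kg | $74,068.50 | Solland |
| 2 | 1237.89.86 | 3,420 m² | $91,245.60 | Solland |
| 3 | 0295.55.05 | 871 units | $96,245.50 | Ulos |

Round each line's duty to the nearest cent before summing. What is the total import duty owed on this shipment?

Line 1 (9128.49.96, Solland, 825 kg, $74,068.50):
Base rate for 9128.49.96 is $7.96/kg.
Additional duty on 9128.49.96 from Solland: +51.8% ad valorem. Applied ad valorem rate = 51.8%.
Duty = $74,068.50 × 51.8% + 825 × $7.96 = $44,934.48.
Line 2 (1237.89.86, Solland, 3,420 m², $91,245.60):
Base rate for 1237.89.86 is 17.5%.
1237.89.86 has an FTA preferential rate, but origin Solland is not Ulos; base rate stands.
Additional duty on 1237.89.86 from Solland: +65.7%. Applied ad valorem rate: 17.5% + 65.7% = 83.2%.
Duty = $91,245.60 × 83.2% = $75,916.34.
Line 3 (0295.55.05, Ulos, 871 units, $96,245.50):
Base rate for 0295.55.05 is 27%.
Origin Ulos qualifies under the Karovia–Ulos agreement and 0295.55.05 is covered: preferential rate 20.5% applies instead.
Duty = $96,245.50 × 20.5% = $19,730.33.
Total = $44,934.48 + $75,916.34 + $19,730.33 = $140,581.15.

$140,581.15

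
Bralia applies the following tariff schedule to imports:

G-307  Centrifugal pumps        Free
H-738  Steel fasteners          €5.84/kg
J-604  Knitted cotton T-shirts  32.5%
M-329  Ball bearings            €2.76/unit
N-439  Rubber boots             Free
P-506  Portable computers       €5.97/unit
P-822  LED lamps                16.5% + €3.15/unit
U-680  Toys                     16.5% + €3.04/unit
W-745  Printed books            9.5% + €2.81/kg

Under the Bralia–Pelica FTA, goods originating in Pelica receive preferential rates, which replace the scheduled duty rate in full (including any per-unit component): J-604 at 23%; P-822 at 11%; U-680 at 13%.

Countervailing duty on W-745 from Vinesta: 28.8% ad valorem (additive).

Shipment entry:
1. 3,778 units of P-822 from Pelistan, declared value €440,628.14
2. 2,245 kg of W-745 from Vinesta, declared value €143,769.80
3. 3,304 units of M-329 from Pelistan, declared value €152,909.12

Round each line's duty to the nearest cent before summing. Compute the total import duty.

Line 1 (P-822, Pelistan, 3,778 units, €440,628.14):
Base rate for P-822 is 16.5% + €3.15/unit.
P-822 has an FTA preferential rate, but origin Pelistan is not Pelica; base rate stands.
Duty = €440,628.14 × 16.5% + 3,778 × €3.15 = €84,604.34.
Line 2 (W-745, Vinesta, 2,245 kg, €143,769.80):
Base rate for W-745 is 9.5% + €2.81/kg.
Additional duty on W-745 from Vinesta: +28.8%. Applied ad valorem rate: 9.5% + 28.8% = 38.3%.
Duty = €143,769.80 × 38.3% + 2,245 × €2.81 = €61,372.28.
Line 3 (M-329, Pelistan, 3,304 units, €152,909.12):
Base rate for M-329 is €2.76/unit.
Duty = 3,304 × €2.76 = €9,119.04.
Total = €84,604.34 + €61,372.28 + €9,119.04 = €155,095.66.

€155,095.66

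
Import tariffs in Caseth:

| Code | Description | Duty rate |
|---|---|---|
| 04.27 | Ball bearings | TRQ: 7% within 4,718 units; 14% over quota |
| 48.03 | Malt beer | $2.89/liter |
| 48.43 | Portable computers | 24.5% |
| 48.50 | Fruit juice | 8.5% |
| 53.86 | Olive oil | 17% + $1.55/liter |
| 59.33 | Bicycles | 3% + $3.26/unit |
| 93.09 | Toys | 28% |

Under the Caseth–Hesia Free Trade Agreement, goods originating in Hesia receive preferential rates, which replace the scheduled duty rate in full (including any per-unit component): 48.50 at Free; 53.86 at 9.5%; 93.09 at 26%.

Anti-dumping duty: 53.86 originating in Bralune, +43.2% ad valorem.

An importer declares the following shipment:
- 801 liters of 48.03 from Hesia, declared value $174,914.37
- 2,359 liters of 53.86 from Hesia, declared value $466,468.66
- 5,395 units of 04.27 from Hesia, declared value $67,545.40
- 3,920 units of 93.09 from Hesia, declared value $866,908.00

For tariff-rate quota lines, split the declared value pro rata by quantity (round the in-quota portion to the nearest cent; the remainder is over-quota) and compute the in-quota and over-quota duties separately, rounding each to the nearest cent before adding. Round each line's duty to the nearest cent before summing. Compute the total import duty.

Line 1 (48.03, Hesia, 801 liters, $174,914.37):
Base rate for 48.03 is $2.89/liter.
Origin Hesia is the FTA partner but 48.03 is not on the preference list; base rate stands.
Duty = 801 × $2.89 = $2,314.89.
Line 2 (53.86, Hesia, 2,359 liters, $466,468.66):
Base rate for 53.86 is 17% + $1.55/liter.
Origin Hesia qualifies under the Caseth–Hesia agreement and 53.86 is covered: preferential rate 9.5% applies instead.
The additional-duty order on 53.86 targets Bralune, not Hesia; it does not apply.
Duty = $466,468.66 × 9.5% = $44,314.52.
Line 3 (04.27, Hesia, 5,395 units, $67,545.40):
Code 04.27 is under a tariff-rate quota (threshold 4,718 units). In-quota: 4,718 units at 7%; over-quota: 677 units at 14%.
Pro-rata value split: in-quota = $67,545.40 × 4,718/5,395 = $59,069.36; over-quota = $67,545.40 − $59,069.36 = $8,476.04.
In-quota duty = $59,069.36 × 7% = $4,134.86. Over-quota duty = $8,476.04 × 14% = $1,186.65.
Line duty = $4,134.86 + $1,186.65 = $5,321.51.
Line 4 (93.09, Hesia, 3,920 units, $866,908.00):
Base rate for 93.09 is 28%.
Origin Hesia qualifies under the Caseth–Hesia agreement and 93.09 is covered: preferential rate 26% applies instead.
Duty = $866,908.00 × 26% = $225,396.08.
Total = $2,314.89 + $44,314.52 + $5,321.51 + $225,396.08 = $277,347.00.

$277,347.00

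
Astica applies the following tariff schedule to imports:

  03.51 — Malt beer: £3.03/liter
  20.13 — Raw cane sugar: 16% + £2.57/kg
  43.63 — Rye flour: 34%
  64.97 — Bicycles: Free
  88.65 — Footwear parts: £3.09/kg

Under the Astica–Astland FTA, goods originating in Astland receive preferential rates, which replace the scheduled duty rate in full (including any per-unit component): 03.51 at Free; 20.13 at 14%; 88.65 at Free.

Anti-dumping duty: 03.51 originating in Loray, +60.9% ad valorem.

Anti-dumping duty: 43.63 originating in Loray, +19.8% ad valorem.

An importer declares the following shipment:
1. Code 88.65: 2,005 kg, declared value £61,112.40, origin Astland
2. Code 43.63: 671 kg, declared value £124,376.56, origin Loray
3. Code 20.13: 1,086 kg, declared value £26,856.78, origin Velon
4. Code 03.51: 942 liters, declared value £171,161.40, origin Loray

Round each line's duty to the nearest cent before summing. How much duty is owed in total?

Line 1 (88.65, Astland, 2,005 kg, £61,112.40):
Base rate for 88.65 is £3.09/kg.
Origin Astland qualifies under the Astica–Astland agreement and 88.65 is covered: preferential rate Free applies instead.
Duty = £61,112.40 × 0% = £0.00.
Line 2 (43.63, Loray, 671 kg, £124,376.56):
Base rate for 43.63 is 34%.
Additional duty on 43.63 from Loray: +19.8%. Applied ad valorem rate: 34% + 19.8% = 53.8%.
Duty = £124,376.56 × 53.8% = £66,914.59.
Line 3 (20.13, Velon, 1,086 kg, £26,856.78):
Base rate for 20.13 is 16% + £2.57/kg.
20.13 has an FTA preferential rate, but origin Velon is not Astland; base rate stands.
Duty = £26,856.78 × 16% + 1,086 × £2.57 = £7,088.10.
Line 4 (03.51, Loray, 942 liters, £171,161.40):
Base rate for 03.51 is £3.03/liter.
03.51 has an FTA preferential rate, but origin Loray is not Astland; base rate stands.
Additional duty on 03.51 from Loray: +60.9% ad valorem. Applied ad valorem rate = 60.9%.
Duty = £171,161.40 × 60.9% + 942 × £3.03 = £107,091.55.
Total = £0.00 + £66,914.59 + £7,088.10 + £107,091.55 = £181,094.24.

£181,094.24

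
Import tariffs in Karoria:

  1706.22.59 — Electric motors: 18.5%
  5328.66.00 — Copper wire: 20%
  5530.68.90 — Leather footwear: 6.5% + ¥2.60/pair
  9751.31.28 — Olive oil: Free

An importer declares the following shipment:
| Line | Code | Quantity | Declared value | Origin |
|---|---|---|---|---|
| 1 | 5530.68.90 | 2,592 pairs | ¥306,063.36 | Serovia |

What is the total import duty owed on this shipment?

¥26,633.32

Line 1 (5530.68.90, Serovia, 2,592 pairs, ¥306,063.36):
Base rate for 5530.68.90 is 6.5% + ¥2.60/pair.
Duty = ¥306,063.36 × 6.5% + 2,592 × ¥2.60 = ¥26,633.32.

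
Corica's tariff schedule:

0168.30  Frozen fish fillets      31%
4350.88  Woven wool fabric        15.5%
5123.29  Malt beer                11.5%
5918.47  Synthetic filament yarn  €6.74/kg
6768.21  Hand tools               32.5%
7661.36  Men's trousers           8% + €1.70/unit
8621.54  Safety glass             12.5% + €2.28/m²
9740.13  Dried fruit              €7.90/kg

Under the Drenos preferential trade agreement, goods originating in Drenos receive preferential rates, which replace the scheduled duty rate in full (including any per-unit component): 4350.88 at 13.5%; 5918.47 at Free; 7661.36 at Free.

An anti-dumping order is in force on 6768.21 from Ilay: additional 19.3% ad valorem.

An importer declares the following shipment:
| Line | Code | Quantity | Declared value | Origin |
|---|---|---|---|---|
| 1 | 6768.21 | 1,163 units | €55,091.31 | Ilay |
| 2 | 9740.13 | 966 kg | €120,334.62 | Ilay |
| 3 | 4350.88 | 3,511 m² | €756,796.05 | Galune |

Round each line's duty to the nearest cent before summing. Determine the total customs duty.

Line 1 (6768.21, Ilay, 1,163 units, €55,091.31):
Base rate for 6768.21 is 32.5%.
Additional duty on 6768.21 from Ilay: +19.3%. Applied ad valorem rate: 32.5% + 19.3% = 51.8%.
Duty = €55,091.31 × 51.8% = €28,537.30.
Line 2 (9740.13, Ilay, 966 kg, €120,334.62):
Base rate for 9740.13 is €7.90/kg.
Duty = 966 × €7.90 = €7,631.40.
Line 3 (4350.88, Galune, 3,511 m², €756,796.05):
Base rate for 4350.88 is 15.5%.
4350.88 has an FTA preferential rate, but origin Galune is not Drenos; base rate stands.
Duty = €756,796.05 × 15.5% = €117,303.39.
Total = €28,537.30 + €7,631.40 + €117,303.39 = €153,472.09.

€153,472.09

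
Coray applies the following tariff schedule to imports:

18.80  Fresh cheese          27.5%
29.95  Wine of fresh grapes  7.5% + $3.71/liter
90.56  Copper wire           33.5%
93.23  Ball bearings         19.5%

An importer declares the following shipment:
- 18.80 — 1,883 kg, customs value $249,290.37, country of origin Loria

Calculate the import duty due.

Line 1 (18.80, Loria, 1,883 kg, $249,290.37):
Base rate for 18.80 is 27.5%.
Duty = $249,290.37 × 27.5% = $68,554.85.

$68,554.85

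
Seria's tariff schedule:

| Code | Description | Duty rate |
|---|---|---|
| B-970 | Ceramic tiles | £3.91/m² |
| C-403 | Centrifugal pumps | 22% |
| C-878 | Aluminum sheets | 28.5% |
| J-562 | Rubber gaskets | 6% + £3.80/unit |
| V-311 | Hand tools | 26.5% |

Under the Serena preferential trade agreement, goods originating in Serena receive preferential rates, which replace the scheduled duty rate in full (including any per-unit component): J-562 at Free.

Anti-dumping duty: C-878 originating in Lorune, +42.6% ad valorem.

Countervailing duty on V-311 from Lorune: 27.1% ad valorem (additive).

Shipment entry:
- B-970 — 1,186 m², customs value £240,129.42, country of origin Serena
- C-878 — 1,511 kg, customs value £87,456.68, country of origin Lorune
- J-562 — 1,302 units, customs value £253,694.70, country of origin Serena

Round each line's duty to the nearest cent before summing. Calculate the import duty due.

Line 1 (B-970, Serena, 1,186 m², £240,129.42):
Base rate for B-970 is £3.91/m².
Origin Serena is the FTA partner but B-970 is not on the preference list; base rate stands.
Duty = 1,186 × £3.91 = £4,637.26.
Line 2 (C-878, Lorune, 1,511 kg, £87,456.68):
Base rate for C-878 is 28.5%.
Additional duty on C-878 from Lorune: +42.6%. Applied ad valorem rate: 28.5% + 42.6% = 71.1%.
Duty = £87,456.68 × 71.1% = £62,181.70.
Line 3 (J-562, Serena, 1,302 units, £253,694.70):
Base rate for J-562 is 6% + £3.80/unit.
Origin Serena qualifies under the Seria–Serena agreement and J-562 is covered: preferential rate Free applies instead.
Duty = £253,694.70 × 0% = £0.00.
Total = £4,637.26 + £62,181.70 + £0.00 = £66,818.96.

£66,818.96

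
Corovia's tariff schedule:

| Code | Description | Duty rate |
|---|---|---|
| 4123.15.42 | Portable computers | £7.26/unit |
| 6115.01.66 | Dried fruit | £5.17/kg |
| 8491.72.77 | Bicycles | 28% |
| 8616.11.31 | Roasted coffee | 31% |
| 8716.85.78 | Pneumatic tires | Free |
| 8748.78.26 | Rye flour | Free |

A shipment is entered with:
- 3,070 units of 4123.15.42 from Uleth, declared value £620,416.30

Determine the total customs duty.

£22,288.20

Line 1 (4123.15.42, Uleth, 3,070 units, £620,416.30):
Base rate for 4123.15.42 is £7.26/unit.
Duty = 3,070 × £7.26 = £22,288.20.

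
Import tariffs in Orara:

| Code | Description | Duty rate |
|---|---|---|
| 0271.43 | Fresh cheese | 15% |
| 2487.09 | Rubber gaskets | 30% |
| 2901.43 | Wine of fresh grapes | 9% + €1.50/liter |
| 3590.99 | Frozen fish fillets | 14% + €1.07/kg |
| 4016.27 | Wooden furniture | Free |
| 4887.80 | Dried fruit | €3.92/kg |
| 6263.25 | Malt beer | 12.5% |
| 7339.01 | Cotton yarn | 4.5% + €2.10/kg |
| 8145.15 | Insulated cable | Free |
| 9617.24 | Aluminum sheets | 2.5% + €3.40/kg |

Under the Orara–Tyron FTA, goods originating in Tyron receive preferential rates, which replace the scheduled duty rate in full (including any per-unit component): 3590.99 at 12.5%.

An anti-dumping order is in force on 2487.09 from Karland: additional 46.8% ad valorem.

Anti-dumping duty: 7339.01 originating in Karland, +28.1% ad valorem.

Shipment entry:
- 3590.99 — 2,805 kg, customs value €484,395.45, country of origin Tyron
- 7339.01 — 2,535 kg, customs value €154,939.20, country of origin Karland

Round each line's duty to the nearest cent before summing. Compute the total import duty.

Line 1 (3590.99, Tyron, 2,805 kg, €484,395.45):
Base rate for 3590.99 is 14% + €1.07/kg.
Origin Tyron qualifies under the Orara–Tyron agreement and 3590.99 is covered: preferential rate 12.5% applies instead.
Duty = €484,395.45 × 12.5% = €60,549.43.
Line 2 (7339.01, Karland, 2,535 kg, €154,939.20):
Base rate for 7339.01 is 4.5% + €2.10/kg.
Additional duty on 7339.01 from Karland: +28.1%. Applied ad valorem rate: 4.5% + 28.1% = 32.6%.
Duty = €154,939.20 × 32.6% + 2,535 × €2.10 = €55,833.68.
Total = €60,549.43 + €55,833.68 = €116,383.11.

€116,383.11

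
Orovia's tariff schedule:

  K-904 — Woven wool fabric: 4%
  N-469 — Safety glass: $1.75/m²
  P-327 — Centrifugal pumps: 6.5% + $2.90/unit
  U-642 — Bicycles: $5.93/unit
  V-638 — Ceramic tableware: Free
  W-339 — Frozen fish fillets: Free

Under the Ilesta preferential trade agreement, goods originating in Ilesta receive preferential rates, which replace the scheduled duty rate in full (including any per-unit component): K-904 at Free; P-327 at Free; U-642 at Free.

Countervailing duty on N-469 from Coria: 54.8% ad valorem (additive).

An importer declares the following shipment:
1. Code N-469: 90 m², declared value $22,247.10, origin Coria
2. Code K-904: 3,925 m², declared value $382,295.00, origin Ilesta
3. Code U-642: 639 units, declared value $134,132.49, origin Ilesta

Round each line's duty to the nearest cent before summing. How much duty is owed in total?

$12,348.91

Line 1 (N-469, Coria, 90 m², $22,247.10):
Base rate for N-469 is $1.75/m².
Additional duty on N-469 from Coria: +54.8% ad valorem. Applied ad valorem rate = 54.8%.
Duty = $22,247.10 × 54.8% + 90 × $1.75 = $12,348.91.
Line 2 (K-904, Ilesta, 3,925 m², $382,295.00):
Base rate for K-904 is 4%.
Origin Ilesta qualifies under the Orovia–Ilesta agreement and K-904 is covered: preferential rate Free applies instead.
Duty = $382,295.00 × 0% = $0.00.
Line 3 (U-642, Ilesta, 639 units, $134,132.49):
Base rate for U-642 is $5.93/unit.
Origin Ilesta qualifies under the Orovia–Ilesta agreement and U-642 is covered: preferential rate Free applies instead.
Duty = $134,132.49 × 0% = $0.00.
Total = $12,348.91 + $0.00 + $0.00 = $12,348.91.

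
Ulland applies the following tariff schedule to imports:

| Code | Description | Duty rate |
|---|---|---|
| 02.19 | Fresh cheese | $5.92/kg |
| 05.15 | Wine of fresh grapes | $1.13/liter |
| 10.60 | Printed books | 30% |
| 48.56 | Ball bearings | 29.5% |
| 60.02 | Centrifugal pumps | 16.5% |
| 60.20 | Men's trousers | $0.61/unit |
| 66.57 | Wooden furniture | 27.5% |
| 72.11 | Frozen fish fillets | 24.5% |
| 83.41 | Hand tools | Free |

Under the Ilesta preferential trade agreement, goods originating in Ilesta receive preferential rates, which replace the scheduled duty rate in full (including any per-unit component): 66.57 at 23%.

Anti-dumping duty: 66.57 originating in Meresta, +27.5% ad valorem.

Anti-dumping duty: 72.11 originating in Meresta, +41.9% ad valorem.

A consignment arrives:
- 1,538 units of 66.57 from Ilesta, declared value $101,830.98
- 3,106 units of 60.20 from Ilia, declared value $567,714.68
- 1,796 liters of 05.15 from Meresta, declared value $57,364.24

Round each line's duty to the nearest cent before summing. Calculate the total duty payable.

$27,345.27

Line 1 (66.57, Ilesta, 1,538 units, $101,830.98):
Base rate for 66.57 is 27.5%.
Origin Ilesta qualifies under the Ulland–Ilesta agreement and 66.57 is covered: preferential rate 23% applies instead.
The additional-duty order on 66.57 targets Meresta, not Ilesta; it does not apply.
Duty = $101,830.98 × 23% = $23,421.13.
Line 2 (60.20, Ilia, 3,106 units, $567,714.68):
Base rate for 60.20 is $0.61/unit.
Duty = 3,106 × $0.61 = $1,894.66.
Line 3 (05.15, Meresta, 1,796 liters, $57,364.24):
Base rate for 05.15 is $1.13/liter.
Duty = 1,796 × $1.13 = $2,029.48.
Total = $23,421.13 + $1,894.66 + $2,029.48 = $27,345.27.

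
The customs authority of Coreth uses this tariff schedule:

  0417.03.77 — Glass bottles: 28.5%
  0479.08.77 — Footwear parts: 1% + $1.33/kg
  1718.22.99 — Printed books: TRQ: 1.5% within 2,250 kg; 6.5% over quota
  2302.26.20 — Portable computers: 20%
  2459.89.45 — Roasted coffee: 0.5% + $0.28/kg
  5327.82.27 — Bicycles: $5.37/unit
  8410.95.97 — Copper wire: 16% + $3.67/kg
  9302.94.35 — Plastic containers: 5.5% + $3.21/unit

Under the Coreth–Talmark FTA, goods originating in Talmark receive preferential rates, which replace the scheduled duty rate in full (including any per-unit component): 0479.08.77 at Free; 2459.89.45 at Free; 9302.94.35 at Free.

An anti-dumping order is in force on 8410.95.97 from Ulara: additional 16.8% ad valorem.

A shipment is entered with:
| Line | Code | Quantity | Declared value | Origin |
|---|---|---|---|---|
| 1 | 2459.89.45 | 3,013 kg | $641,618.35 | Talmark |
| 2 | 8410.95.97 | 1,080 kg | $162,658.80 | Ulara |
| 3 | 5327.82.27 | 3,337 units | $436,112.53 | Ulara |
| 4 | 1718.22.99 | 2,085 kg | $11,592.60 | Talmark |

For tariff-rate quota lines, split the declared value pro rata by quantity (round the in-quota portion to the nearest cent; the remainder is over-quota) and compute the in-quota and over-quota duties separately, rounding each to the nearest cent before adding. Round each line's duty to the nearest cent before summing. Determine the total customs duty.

$75,409.27

Line 1 (2459.89.45, Talmark, 3,013 kg, $641,618.35):
Base rate for 2459.89.45 is 0.5% + $0.28/kg.
Origin Talmark qualifies under the Coreth–Talmark agreement and 2459.89.45 is covered: preferential rate Free applies instead.
Duty = $641,618.35 × 0% = $0.00.
Line 2 (8410.95.97, Ulara, 1,080 kg, $162,658.80):
Base rate for 8410.95.97 is 16% + $3.67/kg.
Additional duty on 8410.95.97 from Ulara: +16.8%. Applied ad valorem rate: 16% + 16.8% = 32.8%.
Duty = $162,658.80 × 32.8% + 1,080 × $3.67 = $57,315.69.
Line 3 (5327.82.27, Ulara, 3,337 units, $436,112.53):
Base rate for 5327.82.27 is $5.37/unit.
Duty = 3,337 × $5.37 = $17,919.69.
Line 4 (1718.22.99, Talmark, 2,085 kg, $11,592.60):
Code 1718.22.99 is under a tariff-rate quota (threshold 2,250 kg). Quantity 2,085 kg is within the quota, so the in-quota rate 1.5% applies to the full value.
Duty = $11,592.60 × 1.5% = $173.89.
Total = $0.00 + $57,315.69 + $17,919.69 + $173.89 = $75,409.27.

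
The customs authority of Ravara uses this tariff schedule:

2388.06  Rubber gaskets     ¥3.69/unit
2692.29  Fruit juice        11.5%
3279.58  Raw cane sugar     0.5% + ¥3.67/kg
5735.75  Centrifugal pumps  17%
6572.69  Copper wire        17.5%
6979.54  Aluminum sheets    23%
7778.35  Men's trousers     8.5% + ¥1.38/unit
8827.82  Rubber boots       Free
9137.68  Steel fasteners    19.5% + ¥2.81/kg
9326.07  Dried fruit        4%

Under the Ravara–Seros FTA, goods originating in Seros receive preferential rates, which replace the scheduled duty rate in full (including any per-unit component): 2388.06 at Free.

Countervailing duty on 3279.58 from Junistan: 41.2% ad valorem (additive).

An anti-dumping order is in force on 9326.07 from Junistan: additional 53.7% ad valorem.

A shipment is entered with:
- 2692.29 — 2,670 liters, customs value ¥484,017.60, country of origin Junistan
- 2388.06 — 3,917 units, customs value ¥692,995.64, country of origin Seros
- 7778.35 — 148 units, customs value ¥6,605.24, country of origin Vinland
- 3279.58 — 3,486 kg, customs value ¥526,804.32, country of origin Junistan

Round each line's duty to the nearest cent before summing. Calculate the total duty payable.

Line 1 (2692.29, Junistan, 2,670 liters, ¥484,017.60):
Base rate for 2692.29 is 11.5%.
Duty = ¥484,017.60 × 11.5% = ¥55,662.02.
Line 2 (2388.06, Seros, 3,917 units, ¥692,995.64):
Base rate for 2388.06 is ¥3.69/unit.
Origin Seros qualifies under the Ravara–Seros agreement and 2388.06 is covered: preferential rate Free applies instead.
Duty = ¥692,995.64 × 0% = ¥0.00.
Line 3 (7778.35, Vinland, 148 units, ¥6,605.24):
Base rate for 7778.35 is 8.5% + ¥1.38/unit.
Duty = ¥6,605.24 × 8.5% + 148 × ¥1.38 = ¥765.69.
Line 4 (3279.58, Junistan, 3,486 kg, ¥526,804.32):
Base rate for 3279.58 is 0.5% + ¥3.67/kg.
Additional duty on 3279.58 from Junistan: +41.2%. Applied ad valorem rate: 0.5% + 41.2% = 41.7%.
Duty = ¥526,804.32 × 41.7% + 3,486 × ¥3.67 = ¥232,471.02.
Total = ¥55,662.02 + ¥0.00 + ¥765.69 + ¥232,471.02 = ¥288,898.73.

¥288,898.73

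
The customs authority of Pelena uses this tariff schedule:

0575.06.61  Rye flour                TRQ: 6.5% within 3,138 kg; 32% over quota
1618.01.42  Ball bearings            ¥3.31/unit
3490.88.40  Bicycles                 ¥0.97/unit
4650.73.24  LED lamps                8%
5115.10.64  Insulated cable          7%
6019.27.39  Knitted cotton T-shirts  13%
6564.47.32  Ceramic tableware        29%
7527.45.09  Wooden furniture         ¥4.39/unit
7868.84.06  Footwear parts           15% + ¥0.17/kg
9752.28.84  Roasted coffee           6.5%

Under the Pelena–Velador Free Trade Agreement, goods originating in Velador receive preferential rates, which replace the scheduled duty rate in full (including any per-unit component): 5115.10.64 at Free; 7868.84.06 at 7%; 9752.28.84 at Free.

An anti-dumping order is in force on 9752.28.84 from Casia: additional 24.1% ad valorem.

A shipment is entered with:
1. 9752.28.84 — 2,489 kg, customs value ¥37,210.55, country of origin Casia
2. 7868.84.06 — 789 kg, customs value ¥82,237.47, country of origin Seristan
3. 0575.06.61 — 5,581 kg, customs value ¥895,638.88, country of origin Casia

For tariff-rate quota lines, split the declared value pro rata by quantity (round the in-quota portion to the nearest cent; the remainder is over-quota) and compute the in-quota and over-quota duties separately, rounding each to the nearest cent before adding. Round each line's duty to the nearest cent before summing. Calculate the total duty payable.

¥182,046.13

Line 1 (9752.28.84, Casia, 2,489 kg, ¥37,210.55):
Base rate for 9752.28.84 is 6.5%.
9752.28.84 has an FTA preferential rate, but origin Casia is not Velador; base rate stands.
Additional duty on 9752.28.84 from Casia: +24.1%. Applied ad valorem rate: 6.5% + 24.1% = 30.6%.
Duty = ¥37,210.55 × 30.6% = ¥11,386.43.
Line 2 (7868.84.06, Seristan, 789 kg, ¥82,237.47):
Base rate for 7868.84.06 is 15% + ¥0.17/kg.
7868.84.06 has an FTA preferential rate, but origin Seristan is not Velador; base rate stands.
Duty = ¥82,237.47 × 15% + 789 × ¥0.17 = ¥12,469.75.
Line 3 (0575.06.61, Casia, 5,581 kg, ¥895,638.88):
Code 0575.06.61 is under a tariff-rate quota (threshold 3,138 kg). In-quota: 3,138 kg at 6.5%; over-quota: 2,443 kg at 32%.
Pro-rata value split: in-quota = ¥895,638.88 × 3,138/5,581 = ¥503,586.24; over-quota = ¥895,638.88 − ¥503,586.24 = ¥392,052.64.
In-quota duty = ¥503,586.24 × 6.5% = ¥32,733.11. Over-quota duty = ¥392,052.64 × 32% = ¥125,456.84.
Line duty = ¥32,733.11 + ¥125,456.84 = ¥158,189.95.
Total = ¥11,386.43 + ¥12,469.75 + ¥158,189.95 = ¥182,046.13.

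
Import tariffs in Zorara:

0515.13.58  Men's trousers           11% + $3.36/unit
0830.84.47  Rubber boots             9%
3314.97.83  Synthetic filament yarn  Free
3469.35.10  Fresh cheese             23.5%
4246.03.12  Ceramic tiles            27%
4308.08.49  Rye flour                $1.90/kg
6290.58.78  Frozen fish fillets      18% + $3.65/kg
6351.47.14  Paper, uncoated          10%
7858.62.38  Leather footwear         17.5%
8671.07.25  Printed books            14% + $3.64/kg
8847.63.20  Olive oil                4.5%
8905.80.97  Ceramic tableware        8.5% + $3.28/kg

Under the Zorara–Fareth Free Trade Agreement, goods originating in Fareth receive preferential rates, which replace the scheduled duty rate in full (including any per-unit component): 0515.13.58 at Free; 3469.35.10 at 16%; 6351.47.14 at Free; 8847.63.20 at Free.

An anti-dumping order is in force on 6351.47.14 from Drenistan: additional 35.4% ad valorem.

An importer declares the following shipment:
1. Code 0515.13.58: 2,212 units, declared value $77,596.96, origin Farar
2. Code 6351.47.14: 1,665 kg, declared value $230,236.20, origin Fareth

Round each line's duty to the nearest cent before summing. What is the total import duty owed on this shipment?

$15,967.99

Line 1 (0515.13.58, Farar, 2,212 units, $77,596.96):
Base rate for 0515.13.58 is 11% + $3.36/unit.
0515.13.58 has an FTA preferential rate, but origin Farar is not Fareth; base rate stands.
Duty = $77,596.96 × 11% + 2,212 × $3.36 = $15,967.99.
Line 2 (6351.47.14, Fareth, 1,665 kg, $230,236.20):
Base rate for 6351.47.14 is 10%.
Origin Fareth qualifies under the Zorara–Fareth agreement and 6351.47.14 is covered: preferential rate Free applies instead.
The additional-duty order on 6351.47.14 targets Drenistan, not Fareth; it does not apply.
Duty = $230,236.20 × 0% = $0.00.
Total = $15,967.99 + $0.00 = $15,967.99.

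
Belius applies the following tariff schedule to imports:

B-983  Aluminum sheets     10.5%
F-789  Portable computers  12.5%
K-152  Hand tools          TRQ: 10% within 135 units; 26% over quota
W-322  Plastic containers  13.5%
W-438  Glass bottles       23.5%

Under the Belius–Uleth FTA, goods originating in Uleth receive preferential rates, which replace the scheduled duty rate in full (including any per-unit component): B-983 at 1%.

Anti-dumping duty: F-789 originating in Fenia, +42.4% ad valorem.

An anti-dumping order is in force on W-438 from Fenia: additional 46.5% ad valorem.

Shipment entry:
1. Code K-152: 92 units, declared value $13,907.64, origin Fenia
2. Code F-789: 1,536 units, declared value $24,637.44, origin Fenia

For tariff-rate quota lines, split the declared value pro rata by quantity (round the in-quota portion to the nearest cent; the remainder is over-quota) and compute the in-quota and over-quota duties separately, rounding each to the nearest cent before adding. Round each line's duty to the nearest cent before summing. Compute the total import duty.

$14,916.71

Line 1 (K-152, Fenia, 92 units, $13,907.64):
Code K-152 is under a tariff-rate quota (threshold 135 units). Quantity 92 units is within the quota, so the in-quota rate 10% applies to the full value.
Duty = $13,907.64 × 10% = $1,390.76.
Line 2 (F-789, Fenia, 1,536 units, $24,637.44):
Base rate for F-789 is 12.5%.
Additional duty on F-789 from Fenia: +42.4%. Applied ad valorem rate: 12.5% + 42.4% = 54.9%.
Duty = $24,637.44 × 54.9% = $13,525.95.
Total = $1,390.76 + $13,525.95 = $14,916.71.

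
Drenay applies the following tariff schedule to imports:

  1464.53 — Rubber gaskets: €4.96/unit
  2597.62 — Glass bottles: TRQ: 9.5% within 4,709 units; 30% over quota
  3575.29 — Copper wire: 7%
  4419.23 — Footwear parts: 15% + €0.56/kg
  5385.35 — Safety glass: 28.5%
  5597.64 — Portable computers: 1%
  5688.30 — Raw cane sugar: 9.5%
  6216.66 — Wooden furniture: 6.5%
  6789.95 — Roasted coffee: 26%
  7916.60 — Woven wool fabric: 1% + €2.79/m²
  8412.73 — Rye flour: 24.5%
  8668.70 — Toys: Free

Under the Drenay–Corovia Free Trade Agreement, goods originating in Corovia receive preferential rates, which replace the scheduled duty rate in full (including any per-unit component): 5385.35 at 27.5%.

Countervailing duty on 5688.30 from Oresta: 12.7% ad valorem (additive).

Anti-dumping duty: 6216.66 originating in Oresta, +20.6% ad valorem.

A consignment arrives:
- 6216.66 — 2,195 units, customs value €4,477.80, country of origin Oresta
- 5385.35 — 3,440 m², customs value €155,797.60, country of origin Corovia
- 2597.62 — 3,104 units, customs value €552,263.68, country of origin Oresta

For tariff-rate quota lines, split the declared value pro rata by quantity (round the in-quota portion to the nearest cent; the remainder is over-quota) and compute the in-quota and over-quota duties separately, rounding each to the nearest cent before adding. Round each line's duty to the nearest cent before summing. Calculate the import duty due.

Line 1 (6216.66, Oresta, 2,195 units, €4,477.80):
Base rate for 6216.66 is 6.5%.
Additional duty on 6216.66 from Oresta: +20.6%. Applied ad valorem rate: 6.5% + 20.6% = 27.1%.
Duty = €4,477.80 × 27.1% = €1,213.48.
Line 2 (5385.35, Corovia, 3,440 m², €155,797.60):
Base rate for 5385.35 is 28.5%.
Origin Corovia qualifies under the Drenay–Corovia agreement and 5385.35 is covered: preferential rate 27.5% applies instead.
Duty = €155,797.60 × 27.5% = €42,844.34.
Line 3 (2597.62, Oresta, 3,104 units, €552,263.68):
Code 2597.62 is under a tariff-rate quota (threshold 4,709 units). Quantity 3,104 units is within the quota, so the in-quota rate 9.5% applies to the full value.
Duty = €552,263.68 × 9.5% = €52,465.05.
Total = €1,213.48 + €42,844.34 + €52,465.05 = €96,522.87.

€96,522.87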